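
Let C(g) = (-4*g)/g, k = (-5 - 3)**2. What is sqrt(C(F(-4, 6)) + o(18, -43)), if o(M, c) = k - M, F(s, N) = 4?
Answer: sqrt(42) ≈ 6.4807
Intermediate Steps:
k = 64 (k = (-8)**2 = 64)
o(M, c) = 64 - M
C(g) = -4
sqrt(C(F(-4, 6)) + o(18, -43)) = sqrt(-4 + (64 - 1*18)) = sqrt(-4 + (64 - 18)) = sqrt(-4 + 46) = sqrt(42)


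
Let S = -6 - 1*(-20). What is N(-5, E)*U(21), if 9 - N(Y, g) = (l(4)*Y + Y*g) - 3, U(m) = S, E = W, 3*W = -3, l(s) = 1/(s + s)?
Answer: 427/4 ≈ 106.75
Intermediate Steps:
l(s) = 1/(2*s)
W = -1 (W = (⅓)*(-3) = -1)
E = -1
S = 14 (S = -6 + 20 = 14)
U(m) = 14
N(Y, g) = 12 - Y/8 - Y*g (N(Y, g) = 9 - ((((½)/4)*Y + Y*g) - 3) = 9 - ((((½)*(¼))*Y + Y*g) - 3) = 9 - ((Y/8 + Y*g) - 3) = 9 - (-3 + Y/8 + Y*g) = 9 + (3 - Y/8 - Y*g) = 12 - Y/8 - Y*g)
N(-5, E)*U(21) = (12 - ⅛*(-5) - 1*(-5)*(-1))*14 = (12 + 5/8 - 5)*14 = (61/8)*14 = 427/4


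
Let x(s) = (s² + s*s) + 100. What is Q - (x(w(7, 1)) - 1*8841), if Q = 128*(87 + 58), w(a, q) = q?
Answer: 27299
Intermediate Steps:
x(s) = 100 + 2*s² (x(s) = (s² + s²) + 100 = 2*s² + 100 = 100 + 2*s²)
Q = 18560 (Q = 128*145 = 18560)
Q - (x(w(7, 1)) - 1*8841) = 18560 - ((100 + 2*1²) - 1*8841) = 18560 - ((100 + 2*1) - 8841) = 18560 - ((100 + 2) - 8841) = 18560 - (102 - 8841) = 18560 - 1*(-8739) = 18560 + 8739 = 27299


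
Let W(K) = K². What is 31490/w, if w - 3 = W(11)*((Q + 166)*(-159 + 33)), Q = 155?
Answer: -31490/4893963 ≈ -0.0064345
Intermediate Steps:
w = -4893963 (w = 3 + 11²*((155 + 166)*(-159 + 33)) = 3 + 121*(321*(-126)) = 3 + 121*(-40446) = 3 - 4893966 = -4893963)
31490/w = 31490/(-4893963) = 31490*(-1/4893963) = -31490/4893963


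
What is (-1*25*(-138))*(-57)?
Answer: -196650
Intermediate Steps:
(-1*25*(-138))*(-57) = -25*(-138)*(-57) = 3450*(-57) = -196650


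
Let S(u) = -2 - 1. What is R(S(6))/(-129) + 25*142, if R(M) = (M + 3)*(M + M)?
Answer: 3550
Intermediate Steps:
S(u) = -3
R(M) = 2*M*(3 + M) (R(M) = (3 + M)*(2*M) = 2*M*(3 + M))
R(S(6))/(-129) + 25*142 = (2*(-3)*(3 - 3))/(-129) + 25*142 = (2*(-3)*0)*(-1/129) + 3550 = 0*(-1/129) + 3550 = 0 + 3550 = 3550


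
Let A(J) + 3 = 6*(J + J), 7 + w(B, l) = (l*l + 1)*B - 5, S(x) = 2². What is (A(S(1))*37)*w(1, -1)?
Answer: -16650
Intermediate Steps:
S(x) = 4
w(B, l) = -12 + B*(1 + l²) (w(B, l) = -7 + ((l*l + 1)*B - 5) = -7 + ((l² + 1)*B - 5) = -7 + ((1 + l²)*B - 5) = -7 + (B*(1 + l²) - 5) = -7 + (-5 + B*(1 + l²)) = -12 + B*(1 + l²))
A(J) = -3 + 12*J (A(J) = -3 + 6*(J + J) = -3 + 6*(2*J) = -3 + 12*J)
(A(S(1))*37)*w(1, -1) = ((-3 + 12*4)*37)*(-12 + 1 + 1*(-1)²) = ((-3 + 48)*37)*(-12 + 1 + 1*1) = (45*37)*(-12 + 1 + 1) = 1665*(-10) = -16650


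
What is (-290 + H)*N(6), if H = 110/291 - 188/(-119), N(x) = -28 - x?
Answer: 19949224/2037 ≈ 9793.4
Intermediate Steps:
H = 67798/34629 (H = 110*(1/291) - 188*(-1/119) = 110/291 + 188/119 = 67798/34629 ≈ 1.9578)
(-290 + H)*N(6) = (-290 + 67798/34629)*(-28 - 1*6) = -9974612*(-28 - 6)/34629 = -9974612/34629*(-34) = 19949224/2037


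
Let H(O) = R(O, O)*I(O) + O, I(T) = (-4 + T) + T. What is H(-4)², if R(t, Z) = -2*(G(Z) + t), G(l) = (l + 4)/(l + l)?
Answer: 10000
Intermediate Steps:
G(l) = (4 + l)/(2*l) (G(l) = (4 + l)/((2*l)) = (4 + l)*(1/(2*l)) = (4 + l)/(2*l))
I(T) = -4 + 2*T
R(t, Z) = -2*t - (4 + Z)/Z (R(t, Z) = -2*((4 + Z)/(2*Z) + t) = -2*(t + (4 + Z)/(2*Z)) = -2*t - (4 + Z)/Z)
H(O) = O + (-4 + 2*O)*(-1 - 4/O - 2*O) (H(O) = (-1 - 4/O - 2*O)*(-4 + 2*O) + O = (-4 + 2*O)*(-1 - 4/O - 2*O) + O = O + (-4 + 2*O)*(-1 - 4/O - 2*O))
H(-4)² = (-4 - 4*(-4)² + 7*(-4) + 16/(-4))² = (-4 - 4*16 - 28 + 16*(-¼))² = (-4 - 64 - 28 - 4)² = (-100)² = 10000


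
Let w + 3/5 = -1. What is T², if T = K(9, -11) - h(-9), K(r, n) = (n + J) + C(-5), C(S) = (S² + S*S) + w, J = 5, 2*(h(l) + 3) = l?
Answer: 249001/100 ≈ 2490.0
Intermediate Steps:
w = -8/5 (w = -⅗ - 1 = -8/5 ≈ -1.6000)
h(l) = -3 + l/2
C(S) = -8/5 + 2*S² (C(S) = (S² + S*S) - 8/5 = (S² + S²) - 8/5 = 2*S² - 8/5 = -8/5 + 2*S²)
K(r, n) = 267/5 + n (K(r, n) = (n + 5) + (-8/5 + 2*(-5)²) = (5 + n) + (-8/5 + 2*25) = (5 + n) + (-8/5 + 50) = (5 + n) + 242/5 = 267/5 + n)
T = 499/10 (T = (267/5 - 11) - (-3 + (½)*(-9)) = 212/5 - (-3 - 9/2) = 212/5 - 1*(-15/2) = 212/5 + 15/2 = 499/10 ≈ 49.900)
T² = (499/10)² = 249001/100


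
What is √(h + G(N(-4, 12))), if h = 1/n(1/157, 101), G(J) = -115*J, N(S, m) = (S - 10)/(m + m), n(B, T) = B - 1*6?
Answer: 53*√759387/5646 ≈ 8.1803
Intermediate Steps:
n(B, T) = -6 + B (n(B, T) = B - 6 = -6 + B)
N(S, m) = (-10 + S)/(2*m) (N(S, m) = (-10 + S)/((2*m)) = (-10 + S)*(1/(2*m)) = (-10 + S)/(2*m))
h = -157/941 (h = 1/(-6 + 1/157) = 1/(-941/157) = -157/941 ≈ -0.16684)
√(h + G(N(-4, 12))) = √(-157/941 - 115*(-10 - 4)/(2*12)) = √(-157/941 - 115*(-14)/(2*12)) = √(-157/941 - 115*(-7/12)) = √(-157/941 + 805/12) = √(755621/11292) = 53*√759387/5646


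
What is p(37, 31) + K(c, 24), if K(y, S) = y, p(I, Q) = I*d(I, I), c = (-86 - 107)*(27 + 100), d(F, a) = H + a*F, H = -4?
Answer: 25994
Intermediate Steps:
d(F, a) = -4 + F*a (d(F, a) = -4 + a*F = -4 + F*a)
c = -24511 (c = -193*127 = -24511)
p(I, Q) = I*(-4 + I²) (p(I, Q) = I*(-4 + I*I) = I*(-4 + I²))
p(37, 31) + K(c, 24) = 37*(-4 + 37²) - 24511 = 37*(-4 + 1369) - 24511 = 37*1365 - 24511 = 50505 - 24511 = 25994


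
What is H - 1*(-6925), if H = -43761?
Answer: -36836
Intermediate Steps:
H - 1*(-6925) = -43761 - 1*(-6925) = -43761 + 6925 = -36836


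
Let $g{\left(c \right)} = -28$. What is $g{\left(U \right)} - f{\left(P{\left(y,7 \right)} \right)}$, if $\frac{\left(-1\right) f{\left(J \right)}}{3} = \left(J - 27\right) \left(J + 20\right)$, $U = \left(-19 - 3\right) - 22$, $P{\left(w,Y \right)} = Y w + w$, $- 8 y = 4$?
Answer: $-1516$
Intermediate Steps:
$y = - \frac{1}{2}$ ($y = \left(- \frac{1}{8}\right) 4 = - \frac{1}{2} \approx -0.5$)
$P{\left(w,Y \right)} = w + Y w$
$U = -44$ ($U = -22 - 22 = -44$)
$f{\left(J \right)} = - 3 \left(-27 + J\right) \left(20 + J\right)$ ($f{\left(J \right)} = - 3 \left(J - 27\right) \left(J + 20\right) = - 3 \left(-27 + J\right) \left(20 + J\right)$)
$g{\left(U \right)} - f{\left(P{\left(y,7 \right)} \right)} = -28 - \left(1620 - 3 \left(- \frac{1 + 7}{2}\right)^{2} + 21 \left(- \frac{1 + 7}{2}\right)\right) = -28 - \left(1620 - 3 \left(\left(- \frac{1}{2}\right) 8\right)^{2} + 21 \left(\left(- \frac{1}{2}\right) 8\right)\right) = -28 - \left(1620 - 3 \left(-4\right)^{2} + 21 \left(-4\right)\right) = -28 - \left(1620 - 48 - 84\right) = -28 - 1488 = -1516$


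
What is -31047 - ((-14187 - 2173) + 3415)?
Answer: -18102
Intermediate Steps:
-31047 - ((-14187 - 2173) + 3415) = -31047 - (-16360 + 3415) = -31047 - 1*(-12945) = -31047 + 12945 = -18102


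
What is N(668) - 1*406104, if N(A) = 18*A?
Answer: -394080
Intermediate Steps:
N(668) - 1*406104 = 18*668 - 1*406104 = 12024 - 406104 = -394080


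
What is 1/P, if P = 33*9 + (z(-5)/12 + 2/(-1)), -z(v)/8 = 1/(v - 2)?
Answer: 21/6197 ≈ 0.0033887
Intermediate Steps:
z(v) = -8/(-2 + v) (z(v) = -8/(v - 2) = -8/(-2 + v))
P = 6197/21 (P = 33*9 + (-8/(-2 - 5)/12 + 2/(-1)) = 297 + (-8/(-7)*(1/12) + 2*(-1)) = 297 + (-8*(-⅐)*(1/12) - 2) = 297 + ((8/7)*(1/12) - 2) = 297 + (2/21 - 2) = 297 - 40/21 = 6197/21 ≈ 295.10)
1/P = 1/(6197/21) = 21/6197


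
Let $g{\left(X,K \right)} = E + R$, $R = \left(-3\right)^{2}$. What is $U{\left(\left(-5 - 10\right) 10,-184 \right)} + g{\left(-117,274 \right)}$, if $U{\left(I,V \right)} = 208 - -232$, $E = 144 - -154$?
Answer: $747$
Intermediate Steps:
$E = 298$ ($E = 144 + 154 = 298$)
$R = 9$
$U{\left(I,V \right)} = 440$ ($U{\left(I,V \right)} = 208 + 232 = 440$)
$g{\left(X,K \right)} = 307$ ($g{\left(X,K \right)} = 298 + 9 = 307$)
$U{\left(\left(-5 - 10\right) 10,-184 \right)} + g{\left(-117,274 \right)} = 440 + 307 = 747$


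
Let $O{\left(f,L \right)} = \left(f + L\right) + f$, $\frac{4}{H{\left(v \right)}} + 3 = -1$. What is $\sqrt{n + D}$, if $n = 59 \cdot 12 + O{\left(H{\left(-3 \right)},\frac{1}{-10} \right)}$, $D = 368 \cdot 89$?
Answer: $\frac{\sqrt{3345790}}{10} \approx 182.92$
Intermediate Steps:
$H{\left(v \right)} = -1$ ($H{\left(v \right)} = \frac{4}{-3 - 1} = \frac{4}{-4} = 4 \left(- \frac{1}{4}\right) = -1$)
$D = 32752$
$O{\left(f,L \right)} = L + 2 f$ ($O{\left(f,L \right)} = \left(L + f\right) + f = L + 2 f$)
$n = \frac{7059}{10}$ ($n = 59 \cdot 12 + \left(\frac{1}{-10} + 2 \left(-1\right)\right) = 708 - \frac{21}{10} = \frac{7059}{10} \approx 705.9$)
$\sqrt{n + D} = \sqrt{\frac{7059}{10} + 32752} = \sqrt{\frac{334579}{10}} = \frac{\sqrt{3345790}}{10}$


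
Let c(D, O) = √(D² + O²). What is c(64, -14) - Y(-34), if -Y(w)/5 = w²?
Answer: 5780 + 2*√1073 ≈ 5845.5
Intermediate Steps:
Y(w) = -5*w²
c(64, -14) - Y(-34) = √(64² + (-14)²) - (-5)*(-34)² = √(4096 + 196) - (-5)*1156 = √4292 - 1*(-5780) = 2*√1073 + 5780 = 5780 + 2*√1073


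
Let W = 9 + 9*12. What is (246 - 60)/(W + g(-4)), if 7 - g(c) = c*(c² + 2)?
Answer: 93/98 ≈ 0.94898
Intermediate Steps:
g(c) = 7 - c*(2 + c²) (g(c) = 7 - c*(c² + 2) = 7 - c*(2 + c²))
W = 117 (W = 9 + 108 = 117)
(246 - 60)/(W + g(-4)) = (246 - 60)/(117 + (7 - 1*(-4)³ - 2*(-4))) = 186/(117 + (7 - 1*(-64) + 8)) = 186/(117 + (7 + 64 + 8)) = 186/(117 + 79) = 186/196 = 186*(1/196) = 93/98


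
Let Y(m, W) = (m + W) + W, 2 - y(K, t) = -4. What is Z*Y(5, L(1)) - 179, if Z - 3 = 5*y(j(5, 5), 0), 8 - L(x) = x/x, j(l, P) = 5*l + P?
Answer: 448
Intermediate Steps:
j(l, P) = P + 5*l
y(K, t) = 6 (y(K, t) = 2 - 1*(-4) = 2 + 4 = 6)
L(x) = 7 (L(x) = 8 - x/x = 8 - 1*1 = 8 - 1 = 7)
Y(m, W) = m + 2*W (Y(m, W) = (W + m) + W = m + 2*W)
Z = 33 (Z = 3 + 5*6 = 3 + 30 = 33)
Z*Y(5, L(1)) - 179 = 33*(5 + 2*7) - 179 = 33*(5 + 14) - 179 = 33*19 - 179 = 627 - 179 = 448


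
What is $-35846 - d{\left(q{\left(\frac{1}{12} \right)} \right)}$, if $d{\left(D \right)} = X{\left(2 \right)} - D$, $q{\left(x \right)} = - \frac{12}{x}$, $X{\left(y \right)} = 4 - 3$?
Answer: $-35991$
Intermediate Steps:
$X{\left(y \right)} = 1$
$d{\left(D \right)} = 1 - D$
$-35846 - d{\left(q{\left(\frac{1}{12} \right)} \right)} = -35846 - \left(1 - - \frac{12}{\frac{1}{12}}\right) = -35846 - \left(1 - - 12 \frac{1}{\frac{1}{12}}\right) = -35846 - \left(1 - \left(-12\right) 12\right) = -35846 - \left(1 - -144\right) = -35846 - \left(1 + 144\right) = -35846 - 145 = -35991$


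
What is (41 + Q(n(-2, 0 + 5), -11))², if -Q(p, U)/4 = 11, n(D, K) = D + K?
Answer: 9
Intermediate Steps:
Q(p, U) = -44 (Q(p, U) = -4*11 = -44)
(41 + Q(n(-2, 0 + 5), -11))² = (41 - 44)² = (-3)² = 9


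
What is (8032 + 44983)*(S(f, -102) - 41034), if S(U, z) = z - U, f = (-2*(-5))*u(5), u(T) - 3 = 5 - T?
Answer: -2182415490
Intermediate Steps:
u(T) = 8 - T (u(T) = 3 + (5 - T) = 8 - T)
f = 30 (f = (-2*(-5))*(8 - 1*5) = 10*(8 - 5) = 10*3 = 30)
(8032 + 44983)*(S(f, -102) - 41034) = (8032 + 44983)*((-102 - 1*30) - 41034) = 53015*((-102 - 30) - 41034) = 53015*(-132 - 41034) = 53015*(-41166) = -2182415490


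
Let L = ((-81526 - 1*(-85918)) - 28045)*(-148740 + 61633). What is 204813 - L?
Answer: -2060137058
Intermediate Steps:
L = 2060341871 (L = ((-81526 + 85918) - 28045)*(-87107) = (4392 - 28045)*(-87107) = -23653*(-87107) = 2060341871)
204813 - L = 204813 - 1*2060341871 = 204813 - 2060341871 = -2060137058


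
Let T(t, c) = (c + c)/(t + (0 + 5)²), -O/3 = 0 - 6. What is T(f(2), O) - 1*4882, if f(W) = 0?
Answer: -122014/25 ≈ -4880.6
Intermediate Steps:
O = 18 (O = -3*(0 - 6) = -3*(-6) = 18)
T(t, c) = 2*c/(25 + t) (T(t, c) = (2*c)/(t + 5²) = (2*c)/(t + 25) = (2*c)/(25 + t) = 2*c/(25 + t))
T(f(2), O) - 1*4882 = 2*18/(25 + 0) - 1*4882 = 2*18/25 - 4882 = 2*18*(1/25) - 4882 = 36/25 - 4882 = -122014/25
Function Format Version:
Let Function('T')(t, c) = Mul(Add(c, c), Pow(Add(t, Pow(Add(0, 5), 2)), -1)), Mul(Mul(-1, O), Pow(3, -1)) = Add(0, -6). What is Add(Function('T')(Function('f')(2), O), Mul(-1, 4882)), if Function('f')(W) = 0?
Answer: Rational(-122014, 25) ≈ -4880.6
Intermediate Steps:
O = 18 (O = Mul(-3, Add(0, -6)) = Mul(-3, -6) = 18)
Function('T')(t, c) = Mul(2, c, Pow(Add(25, t), -1)) (Function('T')(t, c) = Mul(Mul(2, c), Pow(Add(t, Pow(5, 2)), -1)) = Mul(Mul(2, c), Pow(Add(t, 25), -1)) = Mul(Mul(2, c), Pow(Add(25, t), -1)) = Mul(2, c, Pow(Add(25, t), -1)))
Add(Function('T')(Function('f')(2), O), Mul(-1, 4882)) = Add(Mul(2, 18, Pow(Add(25, 0), -1)), Mul(-1, 4882)) = Add(Mul(2, 18, Pow(25, -1)), -4882) = Add(Mul(2, 18, Rational(1, 25)), -4882) = Add(Rational(36, 25), -4882) = Rational(-122014, 25)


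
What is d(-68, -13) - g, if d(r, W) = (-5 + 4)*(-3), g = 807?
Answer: -804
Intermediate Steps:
d(r, W) = 3 (d(r, W) = -1*(-3) = 3)
d(-68, -13) - g = 3 - 1*807 = 3 - 807 = -804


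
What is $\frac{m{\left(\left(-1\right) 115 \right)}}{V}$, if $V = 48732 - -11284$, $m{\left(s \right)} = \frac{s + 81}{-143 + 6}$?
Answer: $\frac{17}{4111096} \approx 4.1352 \cdot 10^{-6}$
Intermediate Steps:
$m{\left(s \right)} = - \frac{81}{137} - \frac{s}{137}$ ($m{\left(s \right)} = \frac{81 + s}{-137} = \left(81 + s\right) \left(- \frac{1}{137}\right) = - \frac{81}{137} - \frac{s}{137}$)
$V = 60016$ ($V = 48732 + 11284 = 60016$)
$\frac{m{\left(\left(-1\right) 115 \right)}}{V} = \frac{- \frac{81}{137} - \frac{\left(-1\right) 115}{137}}{60016} = \left(- \frac{81}{137} - - \frac{115}{137}\right) \frac{1}{60016} = \left(- \frac{81}{137} + \frac{115}{137}\right) \frac{1}{60016} = \frac{34}{137} \cdot \frac{1}{60016} = \frac{17}{4111096}$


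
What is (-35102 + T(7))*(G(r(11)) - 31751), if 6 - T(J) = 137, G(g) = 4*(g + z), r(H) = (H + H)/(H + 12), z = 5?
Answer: 25710400925/23 ≈ 1.1178e+9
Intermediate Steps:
r(H) = 2*H/(12 + H) (r(H) = (2*H)/(12 + H) = 2*H/(12 + H))
G(g) = 20 + 4*g (G(g) = 4*(g + 5) = 4*(5 + g) = 20 + 4*g)
T(J) = -131 (T(J) = 6 - 1*137 = 6 - 137 = -131)
(-35102 + T(7))*(G(r(11)) - 31751) = (-35102 - 131)*((20 + 4*(2*11/(12 + 11))) - 31751) = -35233*((20 + 4*(2*11/23)) - 31751) = -35233*((20 + 4*(2*11*(1/23))) - 31751) = -35233*((20 + 4*(22/23)) - 31751) = -35233*((20 + 88/23) - 31751) = -35233*(548/23 - 31751) = -35233*(-729725/23) = 25710400925/23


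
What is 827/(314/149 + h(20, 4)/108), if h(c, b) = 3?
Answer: 4436028/11453 ≈ 387.32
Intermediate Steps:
827/(314/149 + h(20, 4)/108) = 827/(314/149 + 3/108) = 827/(314*(1/149) + 3*(1/108)) = 827/(314/149 + 1/36) = 827/(11453/5364) = 827*(5364/11453) = 4436028/11453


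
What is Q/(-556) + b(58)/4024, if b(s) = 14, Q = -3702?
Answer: 1863079/279668 ≈ 6.6618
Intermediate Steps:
Q/(-556) + b(58)/4024 = -3702/(-556) + 14/4024 = -3702*(-1/556) + 14*(1/4024) = 1851/278 + 7/2012 = 1863079/279668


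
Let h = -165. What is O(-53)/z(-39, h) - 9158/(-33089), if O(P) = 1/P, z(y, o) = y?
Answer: 18962675/68394963 ≈ 0.27725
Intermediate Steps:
O(-53)/z(-39, h) - 9158/(-33089) = 1/(-53*(-39)) - 9158/(-33089) = -1/53*(-1/39) - 9158*(-1/33089) = 1/2067 + 9158/33089 = 18962675/68394963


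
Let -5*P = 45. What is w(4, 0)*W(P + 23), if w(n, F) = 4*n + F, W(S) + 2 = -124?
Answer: -2016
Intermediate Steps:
P = -9 (P = -1/5*45 = -9)
W(S) = -126 (W(S) = -2 - 124 = -126)
w(n, F) = F + 4*n
w(4, 0)*W(P + 23) = (0 + 4*4)*(-126) = (0 + 16)*(-126) = 16*(-126) = -2016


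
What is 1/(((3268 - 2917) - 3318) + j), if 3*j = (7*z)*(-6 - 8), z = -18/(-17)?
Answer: -17/51027 ≈ -0.00033316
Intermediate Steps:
z = 18/17 (z = -18*(-1/17) = 18/17 ≈ 1.0588)
j = -588/17 (j = ((7*(18/17))*(-6 - 8))/3 = ((126/17)*(-14))/3 = (⅓)*(-1764/17) = -588/17 ≈ -34.588)
1/(((3268 - 2917) - 3318) + j) = 1/(((3268 - 2917) - 3318) - 588/17) = 1/((351 - 3318) - 588/17) = 1/(-2967 - 588/17) = 1/(-51027/17) = -17/51027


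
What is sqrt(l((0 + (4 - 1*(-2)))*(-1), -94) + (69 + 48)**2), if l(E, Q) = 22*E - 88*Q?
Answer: sqrt(21829) ≈ 147.75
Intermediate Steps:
l(E, Q) = -88*Q + 22*E
sqrt(l((0 + (4 - 1*(-2)))*(-1), -94) + (69 + 48)**2) = sqrt((-88*(-94) + 22*((0 + (4 - 1*(-2)))*(-1))) + (69 + 48)**2) = sqrt((8272 + 22*((0 + (4 + 2))*(-1))) + 117**2) = sqrt((8272 + 22*((0 + 6)*(-1))) + 13689) = sqrt((8272 + 22*(6*(-1))) + 13689) = sqrt((8272 + 22*(-6)) + 13689) = sqrt((8272 - 132) + 13689) = sqrt(8140 + 13689) = sqrt(21829)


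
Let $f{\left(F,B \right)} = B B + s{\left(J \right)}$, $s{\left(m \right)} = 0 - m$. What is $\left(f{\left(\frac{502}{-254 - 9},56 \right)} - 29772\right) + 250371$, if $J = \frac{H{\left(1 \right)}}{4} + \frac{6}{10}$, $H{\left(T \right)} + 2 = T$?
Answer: $\frac{4474693}{20} \approx 2.2373 \cdot 10^{5}$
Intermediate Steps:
$H{\left(T \right)} = -2 + T$
$J = \frac{7}{20}$ ($J = \frac{-2 + 1}{4} + \frac{6}{10} = \left(-1\right) \frac{1}{4} + 6 \cdot \frac{1}{10} = - \frac{1}{4} + \frac{3}{5} = \frac{7}{20} \approx 0.35$)
$s{\left(m \right)} = - m$
$f{\left(F,B \right)} = - \frac{7}{20} + B^{2}$ ($f{\left(F,B \right)} = B B - \frac{7}{20} = B^{2} - \frac{7}{20} = - \frac{7}{20} + B^{2}$)
$\left(f{\left(\frac{502}{-254 - 9},56 \right)} - 29772\right) + 250371 = \left(\left(- \frac{7}{20} + 56^{2}\right) - 29772\right) + 250371 = \left(\left(- \frac{7}{20} + 3136\right) - 29772\right) + 250371 = \left(\frac{62713}{20} - 29772\right) + 250371 = - \frac{532727}{20} + 250371 = \frac{4474693}{20}$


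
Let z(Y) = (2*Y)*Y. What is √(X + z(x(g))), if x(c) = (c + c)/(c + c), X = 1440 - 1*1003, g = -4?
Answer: √439 ≈ 20.952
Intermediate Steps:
X = 437 (X = 1440 - 1003 = 437)
x(c) = 1 (x(c) = (2*c)/((2*c)) = (2*c)*(1/(2*c)) = 1)
z(Y) = 2*Y²
√(X + z(x(g))) = √(437 + 2*1²) = √(437 + 2*1) = √(437 + 2) = √439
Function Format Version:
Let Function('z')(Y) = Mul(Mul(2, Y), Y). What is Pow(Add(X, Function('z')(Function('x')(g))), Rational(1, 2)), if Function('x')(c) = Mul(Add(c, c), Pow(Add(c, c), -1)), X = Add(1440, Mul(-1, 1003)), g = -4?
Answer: Pow(439, Rational(1, 2)) ≈ 20.952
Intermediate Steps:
X = 437 (X = Add(1440, -1003) = 437)
Function('x')(c) = 1 (Function('x')(c) = Mul(Mul(2, c), Pow(Mul(2, c), -1)) = Mul(Mul(2, c), Mul(Rational(1, 2), Pow(c, -1))) = 1)
Function('z')(Y) = Mul(2, Pow(Y, 2))
Pow(Add(X, Function('z')(Function('x')(g))), Rational(1, 2)) = Pow(Add(437, Mul(2, Pow(1, 2))), Rational(1, 2)) = Pow(Add(437, Mul(2, 1)), Rational(1, 2)) = Pow(Add(437, 2), Rational(1, 2)) = Pow(439, Rational(1, 2))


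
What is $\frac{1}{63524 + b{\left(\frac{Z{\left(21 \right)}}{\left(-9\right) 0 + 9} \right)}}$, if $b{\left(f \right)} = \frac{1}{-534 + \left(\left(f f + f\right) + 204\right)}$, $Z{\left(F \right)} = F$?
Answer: $\frac{2900}{184219591} \approx 1.5742 \cdot 10^{-5}$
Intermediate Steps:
$b{\left(f \right)} = \frac{1}{-330 + f + f^{2}}$ ($b{\left(f \right)} = \frac{1}{-534 + \left(\left(f^{2} + f\right) + 204\right)} = \frac{1}{-534 + \left(\left(f + f^{2}\right) + 204\right)} = \frac{1}{-534 + \left(204 + f + f^{2}\right)} = \frac{1}{-330 + f + f^{2}}$)
$\frac{1}{63524 + b{\left(\frac{Z{\left(21 \right)}}{\left(-9\right) 0 + 9} \right)}} = \frac{1}{63524 + \frac{1}{-330 + \frac{21}{\left(-9\right) 0 + 9} + \left(\frac{21}{\left(-9\right) 0 + 9}\right)^{2}}} = \frac{1}{63524 + \frac{1}{-330 + \frac{21}{0 + 9} + \left(\frac{21}{0 + 9}\right)^{2}}} = \frac{1}{63524 + \frac{1}{-330 + \frac{21}{9} + \left(\frac{21}{9}\right)^{2}}} = \frac{1}{63524 + \frac{1}{-330 + 21 \cdot \frac{1}{9} + \left(21 \cdot \frac{1}{9}\right)^{2}}} = \frac{1}{63524 + \frac{1}{-330 + \frac{7}{3} + \left(\frac{7}{3}\right)^{2}}} = \frac{1}{63524 + \frac{1}{-330 + \frac{7}{3} + \frac{49}{9}}} = \frac{1}{63524 + \frac{1}{- \frac{2900}{9}}} = \frac{1}{63524 - \frac{9}{2900}} = \frac{1}{\frac{184219591}{2900}} = \frac{2900}{184219591}$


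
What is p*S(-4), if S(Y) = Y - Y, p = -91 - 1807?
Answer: 0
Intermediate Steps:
p = -1898
S(Y) = 0
p*S(-4) = -1898*0 = 0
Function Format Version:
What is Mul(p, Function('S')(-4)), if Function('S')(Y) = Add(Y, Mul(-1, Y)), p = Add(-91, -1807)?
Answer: 0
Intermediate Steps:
p = -1898
Function('S')(Y) = 0
Mul(p, Function('S')(-4)) = Mul(-1898, 0) = 0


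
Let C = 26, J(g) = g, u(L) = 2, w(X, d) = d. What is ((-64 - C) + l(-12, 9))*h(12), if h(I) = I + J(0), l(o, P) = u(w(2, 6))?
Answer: -1056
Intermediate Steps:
l(o, P) = 2
h(I) = I (h(I) = I + 0 = I)
((-64 - C) + l(-12, 9))*h(12) = ((-64 - 1*26) + 2)*12 = ((-64 - 26) + 2)*12 = (-90 + 2)*12 = -88*12 = -1056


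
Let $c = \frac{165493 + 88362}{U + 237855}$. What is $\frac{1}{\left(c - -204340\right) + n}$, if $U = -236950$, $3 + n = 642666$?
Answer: $\frac{181}{153358314} \approx 1.1802 \cdot 10^{-6}$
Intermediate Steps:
$n = 642663$ ($n = -3 + 642666 = 642663$)
$c = \frac{50771}{181}$ ($c = \frac{165493 + 88362}{-236950 + 237855} = \frac{253855}{905} = 253855 \cdot \frac{1}{905} = \frac{50771}{181} \approx 280.5$)
$\frac{1}{\left(c - -204340\right) + n} = \frac{1}{\left(\frac{50771}{181} - -204340\right) + 642663} = \frac{1}{\left(\frac{50771}{181} + 204340\right) + 642663} = \frac{1}{\frac{37036311}{181} + 642663} = \frac{1}{\frac{153358314}{181}} = \frac{181}{153358314}$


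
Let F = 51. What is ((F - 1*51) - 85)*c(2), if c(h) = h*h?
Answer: -340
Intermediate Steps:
c(h) = h²
((F - 1*51) - 85)*c(2) = ((51 - 1*51) - 85)*2² = ((51 - 51) - 85)*4 = (0 - 85)*4 = -85*4 = -340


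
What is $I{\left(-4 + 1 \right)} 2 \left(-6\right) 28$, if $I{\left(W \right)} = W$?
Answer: $1008$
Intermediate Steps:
$I{\left(-4 + 1 \right)} 2 \left(-6\right) 28 = \left(-4 + 1\right) 2 \left(-6\right) 28 = \left(-3\right) 2 \left(-6\right) 28 = \left(-6\right) \left(-6\right) 28 = 36 \cdot 28 = 1008$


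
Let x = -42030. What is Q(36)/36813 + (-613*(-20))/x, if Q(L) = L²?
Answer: -13228550/51575013 ≈ -0.25649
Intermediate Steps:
Q(36)/36813 + (-613*(-20))/x = 36²/36813 - 613*(-20)/(-42030) = 1296*(1/36813) + 12260*(-1/42030) = 432/12271 - 1226/4203 = -13228550/51575013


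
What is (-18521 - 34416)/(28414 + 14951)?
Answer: -52937/43365 ≈ -1.2207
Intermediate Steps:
(-18521 - 34416)/(28414 + 14951) = -52937/43365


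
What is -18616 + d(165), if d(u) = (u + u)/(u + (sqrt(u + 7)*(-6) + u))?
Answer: -53108423/2853 + 110*sqrt(43)/2853 ≈ -18615.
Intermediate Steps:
d(u) = 2*u/(-6*sqrt(7 + u) + 2*u) (d(u) = (2*u)/(u + (sqrt(7 + u)*(-6) + u)) = (2*u)/(u + (-6*sqrt(7 + u) + u)) = (2*u)/(u + (u - 6*sqrt(7 + u))) = (2*u)/(-6*sqrt(7 + u) + 2*u) = 2*u/(-6*sqrt(7 + u) + 2*u))
-18616 + d(165) = -18616 + 165/(165 - 3*sqrt(7 + 165)) = -18616 + 165/(165 - 6*sqrt(43))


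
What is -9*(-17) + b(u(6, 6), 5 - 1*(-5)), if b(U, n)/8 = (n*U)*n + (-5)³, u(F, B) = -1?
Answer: -1647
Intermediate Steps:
b(U, n) = -1000 + 8*U*n² (b(U, n) = 8*((n*U)*n + (-5)³) = 8*((U*n)*n - 125) = 8*(U*n² - 125) = 8*(-125 + U*n²) = -1000 + 8*U*n²)
-9*(-17) + b(u(6, 6), 5 - 1*(-5)) = -9*(-17) + (-1000 + 8*(-1)*(5 - 1*(-5))²) = 153 + (-1000 + 8*(-1)*(5 + 5)²) = 153 + (-1000 + 8*(-1)*10²) = 153 + (-1000 + 8*(-1)*100) = 153 + (-1000 - 800) = 153 - 1800 = -1647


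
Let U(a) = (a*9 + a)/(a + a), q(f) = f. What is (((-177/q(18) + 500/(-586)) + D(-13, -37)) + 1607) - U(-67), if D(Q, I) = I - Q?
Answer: 2755337/1758 ≈ 1567.3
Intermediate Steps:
U(a) = 5 (U(a) = (9*a + a)/((2*a)) = (10*a)*(1/(2*a)) = 5)
(((-177/q(18) + 500/(-586)) + D(-13, -37)) + 1607) - U(-67) = (((-177/18 + 500/(-586)) + (-37 - 1*(-13))) + 1607) - 1*5 = (((-177*1/18 + 500*(-1/586)) + (-37 + 13)) + 1607) - 5 = (((-59/6 - 250/293) - 24) + 1607) - 5 = ((-18787/1758 - 24) + 1607) - 5 = (-60979/1758 + 1607) - 5 = 2764127/1758 - 5 = 2755337/1758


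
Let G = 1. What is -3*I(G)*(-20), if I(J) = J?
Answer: 60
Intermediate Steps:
-3*I(G)*(-20) = -3*1*(-20) = -3*(-20) = 60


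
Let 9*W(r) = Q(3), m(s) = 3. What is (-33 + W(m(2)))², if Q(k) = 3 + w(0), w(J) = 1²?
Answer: 85849/81 ≈ 1059.9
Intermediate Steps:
w(J) = 1
Q(k) = 4 (Q(k) = 3 + 1 = 4)
W(r) = 4/9 (W(r) = (⅑)*4 = 4/9)
(-33 + W(m(2)))² = (-33 + 4/9)² = (-293/9)² = 85849/81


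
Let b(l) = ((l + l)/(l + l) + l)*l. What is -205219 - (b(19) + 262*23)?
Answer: -211625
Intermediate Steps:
b(l) = l*(1 + l) (b(l) = ((2*l)/((2*l)) + l)*l = ((2*l)*(1/(2*l)) + l)*l = (1 + l)*l = l*(1 + l))
-205219 - (b(19) + 262*23) = -205219 - (19*(1 + 19) + 262*23) = -205219 - (19*20 + 6026) = -205219 - (380 + 6026) = -205219 - 1*6406 = -205219 - 6406 = -211625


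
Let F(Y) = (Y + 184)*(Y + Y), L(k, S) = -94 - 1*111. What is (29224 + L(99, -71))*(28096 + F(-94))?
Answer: 324316344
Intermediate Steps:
L(k, S) = -205 (L(k, S) = -94 - 111 = -205)
F(Y) = 2*Y*(184 + Y) (F(Y) = (184 + Y)*(2*Y) = 2*Y*(184 + Y))
(29224 + L(99, -71))*(28096 + F(-94)) = (29224 - 205)*(28096 + 2*(-94)*(184 - 94)) = 29019*(28096 + 2*(-94)*90) = 29019*(28096 - 16920) = 29019*11176 = 324316344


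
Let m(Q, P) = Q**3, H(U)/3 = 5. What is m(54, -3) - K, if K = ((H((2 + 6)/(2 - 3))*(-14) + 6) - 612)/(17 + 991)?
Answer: 3306761/21 ≈ 1.5746e+5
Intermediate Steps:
H(U) = 15 (H(U) = 3*5 = 15)
K = -17/21 (K = ((15*(-14) + 6) - 612)/(17 + 991) = ((-210 + 6) - 612)/1008 = (-204 - 612)*(1/1008) = -816*1/1008 = -17/21 ≈ -0.80952)
m(54, -3) - K = 54**3 - 1*(-17/21) = 157464 + 17/21 = 3306761/21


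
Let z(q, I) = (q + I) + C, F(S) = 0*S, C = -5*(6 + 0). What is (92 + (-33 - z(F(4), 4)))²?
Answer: 7225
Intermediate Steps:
C = -30 (C = -5*6 = -30)
F(S) = 0
z(q, I) = -30 + I + q (z(q, I) = (q + I) - 30 = (I + q) - 30 = -30 + I + q)
(92 + (-33 - z(F(4), 4)))² = (92 + (-33 - (-30 + 4 + 0)))² = (92 + (-33 - 1*(-26)))² = (92 + (-33 + 26))² = (92 - 7)² = 85² = 7225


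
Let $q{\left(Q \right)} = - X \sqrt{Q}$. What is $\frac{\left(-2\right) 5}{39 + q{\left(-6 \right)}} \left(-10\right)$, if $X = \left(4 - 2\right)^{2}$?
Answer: $\frac{1300}{539} + \frac{400 i \sqrt{6}}{1617} \approx 2.4119 + 0.60593 i$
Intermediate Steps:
$X = 4$ ($X = 2^{2} = 4$)
$q{\left(Q \right)} = - 4 \sqrt{Q}$ ($q{\left(Q \right)} = \left(-1\right) 4 \sqrt{Q} = - 4 \sqrt{Q}$)
$\frac{\left(-2\right) 5}{39 + q{\left(-6 \right)}} \left(-10\right) = \frac{\left(-2\right) 5}{39 - 4 \sqrt{-6}} \left(-10\right) = - \frac{10}{39 - 4 i \sqrt{6}} \left(-10\right) = \frac{100}{39 - 4 i \sqrt{6}}$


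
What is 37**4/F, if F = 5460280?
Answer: 1874161/5460280 ≈ 0.34324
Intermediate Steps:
37**4/F = 37**4/5460280 = 1874161*(1/5460280) = 1874161/5460280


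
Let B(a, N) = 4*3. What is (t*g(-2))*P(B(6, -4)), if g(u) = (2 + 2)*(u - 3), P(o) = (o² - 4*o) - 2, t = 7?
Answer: -13160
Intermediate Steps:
B(a, N) = 12
P(o) = -2 + o² - 4*o
g(u) = -12 + 4*u (g(u) = 4*(-3 + u) = -12 + 4*u)
(t*g(-2))*P(B(6, -4)) = (7*(-12 + 4*(-2)))*(-2 + 12² - 4*12) = (7*(-12 - 8))*(-2 + 144 - 48) = (7*(-20))*94 = -140*94 = -13160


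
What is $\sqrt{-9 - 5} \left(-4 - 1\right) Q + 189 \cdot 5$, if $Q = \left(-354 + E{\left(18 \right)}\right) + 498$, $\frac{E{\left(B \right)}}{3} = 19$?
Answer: $945 - 1005 i \sqrt{14} \approx 945.0 - 3760.4 i$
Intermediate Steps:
$E{\left(B \right)} = 57$ ($E{\left(B \right)} = 3 \cdot 19 = 57$)
$Q = 201$ ($Q = \left(-354 + 57\right) + 498 = -297 + 498 = 201$)
$\sqrt{-9 - 5} \left(-4 - 1\right) Q + 189 \cdot 5 = \sqrt{-9 - 5} \left(-4 - 1\right) 201 + 189 \cdot 5 = \sqrt{-14} \left(-5\right) 201 + 945 = i \sqrt{14} \left(-5\right) 201 + 945 = - 5 i \sqrt{14} \cdot 201 + 945 = - 1005 i \sqrt{14} + 945 = 945 - 1005 i \sqrt{14}$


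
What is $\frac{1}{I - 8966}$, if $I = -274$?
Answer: $- \frac{1}{9240} \approx -0.00010823$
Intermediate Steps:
$\frac{1}{I - 8966} = \frac{1}{-274 - 8966} = \frac{1}{-9240} = - \frac{1}{9240}$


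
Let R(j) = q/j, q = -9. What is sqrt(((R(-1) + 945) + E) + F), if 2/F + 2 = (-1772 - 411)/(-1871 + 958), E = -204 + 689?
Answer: sqrt(184050993)/357 ≈ 38.002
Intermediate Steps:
E = 485
R(j) = -9/j
F = 1826/357 (F = 2/(-2 + (-1772 - 411)/(-1871 + 958)) = 2/(-2 - 2183/(-913)) = 2/(-2 - 2183*(-1/913)) = 2/(-2 + 2183/913) = 2/(357/913) = 2*(913/357) = 1826/357 ≈ 5.1148)
sqrt(((R(-1) + 945) + E) + F) = sqrt(((-9/(-1) + 945) + 485) + 1826/357) = sqrt(((-9*(-1) + 945) + 485) + 1826/357) = sqrt(((9 + 945) + 485) + 1826/357) = sqrt((954 + 485) + 1826/357) = sqrt(1439 + 1826/357) = sqrt(515549/357) = sqrt(184050993)/357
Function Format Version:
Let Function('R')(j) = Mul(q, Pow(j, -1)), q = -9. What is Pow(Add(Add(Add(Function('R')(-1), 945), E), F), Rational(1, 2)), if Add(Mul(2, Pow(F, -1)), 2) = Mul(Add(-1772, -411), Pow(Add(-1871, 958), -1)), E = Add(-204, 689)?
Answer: Mul(Rational(1, 357), Pow(184050993, Rational(1, 2))) ≈ 38.002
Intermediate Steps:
E = 485
Function('R')(j) = Mul(-9, Pow(j, -1))
F = Rational(1826, 357) (F = Mul(2, Pow(Add(-2, Mul(Add(-1772, -411), Pow(Add(-1871, 958), -1))), -1)) = Mul(2, Pow(Add(-2, Mul(-2183, Pow(-913, -1))), -1)) = Mul(2, Pow(Add(-2, Mul(-2183, Rational(-1, 913))), -1)) = Mul(2, Pow(Add(-2, Rational(2183, 913)), -1)) = Mul(2, Pow(Rational(357, 913), -1)) = Mul(2, Rational(913, 357)) = Rational(1826, 357) ≈ 5.1148)
Pow(Add(Add(Add(Function('R')(-1), 945), E), F), Rational(1, 2)) = Pow(Add(Add(Add(Mul(-9, Pow(-1, -1)), 945), 485), Rational(1826, 357)), Rational(1, 2)) = Pow(Add(Add(Add(Mul(-9, -1), 945), 485), Rational(1826, 357)), Rational(1, 2)) = Pow(Add(Add(Add(9, 945), 485), Rational(1826, 357)), Rational(1, 2)) = Pow(Add(Add(954, 485), Rational(1826, 357)), Rational(1, 2)) = Pow(Add(1439, Rational(1826, 357)), Rational(1, 2)) = Pow(Rational(515549, 357), Rational(1, 2)) = Mul(Rational(1, 357), Pow(184050993, Rational(1, 2)))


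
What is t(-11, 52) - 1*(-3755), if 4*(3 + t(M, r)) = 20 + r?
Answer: 3770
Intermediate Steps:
t(M, r) = 2 + r/4 (t(M, r) = -3 + (20 + r)/4 = -3 + (5 + r/4) = 2 + r/4)
t(-11, 52) - 1*(-3755) = (2 + (¼)*52) - 1*(-3755) = (2 + 13) + 3755 = 15 + 3755 = 3770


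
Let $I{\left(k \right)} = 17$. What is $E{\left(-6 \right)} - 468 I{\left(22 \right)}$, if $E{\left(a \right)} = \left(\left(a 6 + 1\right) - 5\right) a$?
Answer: $-7716$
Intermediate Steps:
$E{\left(a \right)} = a \left(-4 + 6 a\right)$ ($E{\left(a \right)} = \left(\left(6 a + 1\right) - 5\right) a = \left(\left(1 + 6 a\right) - 5\right) a = \left(-4 + 6 a\right) a = a \left(-4 + 6 a\right)$)
$E{\left(-6 \right)} - 468 I{\left(22 \right)} = 2 \left(-6\right) \left(-2 + 3 \left(-6\right)\right) - 7956 = 2 \left(-6\right) \left(-2 - 18\right) - 7956 = 2 \left(-6\right) \left(-20\right) - 7956 = 240 - 7956 = -7716$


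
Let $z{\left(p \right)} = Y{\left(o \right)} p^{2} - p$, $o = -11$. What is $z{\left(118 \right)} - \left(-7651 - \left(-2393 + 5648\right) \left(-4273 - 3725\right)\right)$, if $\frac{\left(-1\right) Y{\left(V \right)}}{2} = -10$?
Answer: $-25747477$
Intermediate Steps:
$Y{\left(V \right)} = 20$ ($Y{\left(V \right)} = \left(-2\right) \left(-10\right) = 20$)
$z{\left(p \right)} = - p + 20 p^{2}$ ($z{\left(p \right)} = 20 p^{2} - p = - p + 20 p^{2}$)
$z{\left(118 \right)} - \left(-7651 - \left(-2393 + 5648\right) \left(-4273 - 3725\right)\right) = 118 \left(-1 + 20 \cdot 118\right) - \left(-7651 - \left(-2393 + 5648\right) \left(-4273 - 3725\right)\right) = 118 \left(-1 + 2360\right) - \left(-7651 - 3255 \left(-7998\right)\right) = 118 \cdot 2359 - \left(-7651 - -26033490\right) = 278362 - \left(-7651 + 26033490\right) = 278362 - 26025839 = -25747477$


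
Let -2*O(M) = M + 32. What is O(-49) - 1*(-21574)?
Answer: 43165/2 ≈ 21583.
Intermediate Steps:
O(M) = -16 - M/2 (O(M) = -(M + 32)/2 = -(32 + M)/2 = -16 - M/2)
O(-49) - 1*(-21574) = (-16 - ½*(-49)) - 1*(-21574) = (-16 + 49/2) + 21574 = 17/2 + 21574 = 43165/2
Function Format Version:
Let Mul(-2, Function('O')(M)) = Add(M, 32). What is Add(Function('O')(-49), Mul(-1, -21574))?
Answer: Rational(43165, 2) ≈ 21583.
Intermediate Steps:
Function('O')(M) = Add(-16, Mul(Rational(-1, 2), M)) (Function('O')(M) = Mul(Rational(-1, 2), Add(M, 32)) = Mul(Rational(-1, 2), Add(32, M)) = Add(-16, Mul(Rational(-1, 2), M)))
Add(Function('O')(-49), Mul(-1, -21574)) = Add(Add(-16, Mul(Rational(-1, 2), -49)), Mul(-1, -21574)) = Add(Add(-16, Rational(49, 2)), 21574) = Add(Rational(17, 2), 21574) = Rational(43165, 2)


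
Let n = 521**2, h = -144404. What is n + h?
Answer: 127037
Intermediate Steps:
n = 271441
n + h = 271441 - 144404 = 127037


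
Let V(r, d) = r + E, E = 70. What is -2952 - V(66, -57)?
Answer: -3088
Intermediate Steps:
V(r, d) = 70 + r (V(r, d) = r + 70 = 70 + r)
-2952 - V(66, -57) = -2952 - (70 + 66) = -2952 - 1*136 = -2952 - 136 = -3088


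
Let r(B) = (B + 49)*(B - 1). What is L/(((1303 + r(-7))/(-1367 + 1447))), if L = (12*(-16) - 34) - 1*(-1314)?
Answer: 87040/967 ≈ 90.010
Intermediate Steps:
r(B) = (-1 + B)*(49 + B) (r(B) = (49 + B)*(-1 + B) = (-1 + B)*(49 + B))
L = 1088 (L = (-192 - 34) + 1314 = -226 + 1314 = 1088)
L/(((1303 + r(-7))/(-1367 + 1447))) = 1088/(((1303 + (-49 + (-7)**2 + 48*(-7)))/(-1367 + 1447))) = 1088/(((1303 + (-49 + 49 - 336))/80)) = 1088/(((1303 - 336)*(1/80))) = 1088/((967*(1/80))) = 1088/(967/80) = 1088*(80/967) = 87040/967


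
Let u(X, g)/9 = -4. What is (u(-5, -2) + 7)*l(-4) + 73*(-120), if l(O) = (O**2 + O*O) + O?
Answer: -9572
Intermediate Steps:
u(X, g) = -36 (u(X, g) = 9*(-4) = -36)
l(O) = O + 2*O**2 (l(O) = (O**2 + O**2) + O = 2*O**2 + O = O + 2*O**2)
(u(-5, -2) + 7)*l(-4) + 73*(-120) = (-36 + 7)*(-4*(1 + 2*(-4))) + 73*(-120) = -(-116)*(1 - 8) - 8760 = -(-116)*(-7) - 8760 = -29*28 - 8760 = -812 - 8760 = -9572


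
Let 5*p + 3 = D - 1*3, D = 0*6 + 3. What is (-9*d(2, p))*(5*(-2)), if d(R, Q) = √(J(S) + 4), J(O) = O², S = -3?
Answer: 90*√13 ≈ 324.50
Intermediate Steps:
D = 3 (D = 0 + 3 = 3)
p = -⅗ (p = -⅗ + (3 - 1*3)/5 = -⅗ + (3 - 3)/5 = -⅗ + (⅕)*0 = -⅗ + 0 = -⅗ ≈ -0.60000)
d(R, Q) = √13 (d(R, Q) = √((-3)² + 4) = √(9 + 4) = √13)
(-9*d(2, p))*(5*(-2)) = (-9*√13)*(5*(-2)) = -9*√13*(-10) = 90*√13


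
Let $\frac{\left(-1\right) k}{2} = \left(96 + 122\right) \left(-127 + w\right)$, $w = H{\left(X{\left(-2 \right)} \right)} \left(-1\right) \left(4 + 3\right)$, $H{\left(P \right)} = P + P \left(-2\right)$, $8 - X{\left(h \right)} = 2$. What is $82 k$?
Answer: $3038920$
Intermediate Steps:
$X{\left(h \right)} = 6$ ($X{\left(h \right)} = 8 - 2 = 6$)
$H{\left(P \right)} = - P$ ($H{\left(P \right)} = P - 2 P = - P$)
$w = 42$ ($w = \left(-1\right) 6 \left(-1\right) \left(4 + 3\right) = \left(-6\right) \left(-1\right) 7 = 6 \cdot 7 = 42$)
$k = 37060$ ($k = - 2 \left(96 + 122\right) \left(-127 + 42\right) = - 2 \cdot 218 \left(-85\right) = \left(-2\right) \left(-18530\right) = 37060$)
$82 k = 82 \cdot 37060 = 3038920$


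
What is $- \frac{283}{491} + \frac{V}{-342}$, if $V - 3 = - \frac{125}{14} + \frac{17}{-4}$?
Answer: $- \frac{45089}{82488} \approx -0.54661$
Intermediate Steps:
$V = - \frac{285}{28}$ ($V = 3 + \left(- \frac{125}{14} + \frac{17}{-4}\right) = 3 + \left(\left(-125\right) \frac{1}{14} + 17 \left(- \frac{1}{4}\right)\right) = 3 - \frac{369}{28} = - \frac{285}{28} \approx -10.179$)
$- \frac{283}{491} + \frac{V}{-342} = - \frac{283}{491} - \frac{285}{28 \left(-342\right)} = \left(-283\right) \frac{1}{491} - - \frac{5}{168} = - \frac{283}{491} + \frac{5}{168} = - \frac{45089}{82488}$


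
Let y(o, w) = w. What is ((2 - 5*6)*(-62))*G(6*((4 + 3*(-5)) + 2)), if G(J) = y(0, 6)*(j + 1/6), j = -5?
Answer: -50344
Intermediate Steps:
G(J) = -29 (G(J) = 6*(-5 + 1/6) = 6*(-29/6) = -29)
((2 - 5*6)*(-62))*G(6*((4 + 3*(-5)) + 2)) = ((2 - 5*6)*(-62))*(-29) = ((2 - 30)*(-62))*(-29) = -28*(-62)*(-29) = 1736*(-29) = -50344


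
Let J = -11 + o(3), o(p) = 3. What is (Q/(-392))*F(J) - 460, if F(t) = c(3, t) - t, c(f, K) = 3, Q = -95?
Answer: -179275/392 ≈ -457.33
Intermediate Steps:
J = -8 (J = -11 + 3 = -8)
F(t) = 3 - t
(Q/(-392))*F(J) - 460 = (-95/(-392))*(3 - 1*(-8)) - 460 = (-95*(-1/392))*(3 + 8) - 460 = (95/392)*11 - 460 = 1045/392 - 460 = -179275/392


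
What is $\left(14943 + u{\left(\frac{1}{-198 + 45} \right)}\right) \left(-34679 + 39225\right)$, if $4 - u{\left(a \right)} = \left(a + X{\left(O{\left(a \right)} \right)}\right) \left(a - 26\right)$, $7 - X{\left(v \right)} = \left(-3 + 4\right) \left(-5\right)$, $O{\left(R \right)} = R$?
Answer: $\frac{1623812052248}{23409} \approx 6.9367 \cdot 10^{7}$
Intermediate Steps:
$X{\left(v \right)} = 12$ ($X{\left(v \right)} = 7 - \left(-3 + 4\right) \left(-5\right) = 7 - 1 \left(-5\right) = 7 - -5 = 7 + 5 = 12$)
$u{\left(a \right)} = 4 - \left(-26 + a\right) \left(12 + a\right)$ ($u{\left(a \right)} = 4 - \left(a + 12\right) \left(a - 26\right) = 4 - \left(12 + a\right) \left(-26 + a\right) = 4 - \left(-26 + a\right) \left(12 + a\right)$)
$\left(14943 + u{\left(\frac{1}{-198 + 45} \right)}\right) \left(-34679 + 39225\right) = \left(14943 + \left(316 - \left(\frac{1}{-198 + 45}\right)^{2} + \frac{14}{-198 + 45}\right)\right) \left(-34679 + 39225\right) = \left(14943 + \left(316 - \left(\frac{1}{-153}\right)^{2} + \frac{14}{-153}\right)\right) 4546 = \left(14943 + \left(316 - \left(- \frac{1}{153}\right)^{2} + 14 \left(- \frac{1}{153}\right)\right)\right) 4546 = \left(14943 - - \frac{7395101}{23409}\right) 4546 = \left(14943 + \frac{7395101}{23409}\right) 4546 = \frac{357195788}{23409} \cdot 4546 = \frac{1623812052248}{23409}$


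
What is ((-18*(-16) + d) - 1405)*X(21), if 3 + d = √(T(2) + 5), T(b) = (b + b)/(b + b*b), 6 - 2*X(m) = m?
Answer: 8400 - 5*√51/2 ≈ 8382.1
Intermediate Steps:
X(m) = 3 - m/2
T(b) = 2*b/(b + b²) (T(b) = (2*b)/(b + b²) = 2*b/(b + b²))
d = -3 + √51/3 (d = -3 + √(2/(1 + 2) + 5) = -3 + √(2/3 + 5) = -3 + √(2*(⅓) + 5) = -3 + √(⅔ + 5) = -3 + √(17/3) = -3 + √51/3 ≈ -0.61952)
((-18*(-16) + d) - 1405)*X(21) = ((-18*(-16) + (-3 + √51/3)) - 1405)*(3 - ½*21) = ((288 + (-3 + √51/3)) - 1405)*(3 - 21/2) = ((285 + √51/3) - 1405)*(-15/2) = (-1120 + √51/3)*(-15/2) = 8400 - 5*√51/2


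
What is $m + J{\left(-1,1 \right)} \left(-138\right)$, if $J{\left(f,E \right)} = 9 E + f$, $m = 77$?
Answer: $-1027$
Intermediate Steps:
$J{\left(f,E \right)} = f + 9 E$
$m + J{\left(-1,1 \right)} \left(-138\right) = 77 + \left(-1 + 9 \cdot 1\right) \left(-138\right) = 77 + \left(-1 + 9\right) \left(-138\right) = 77 + 8 \left(-138\right) = 77 - 1104 = -1027$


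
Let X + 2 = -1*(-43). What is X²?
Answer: 1681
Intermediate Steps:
X = 41 (X = -2 - 1*(-43) = -2 + 43 = 41)
X² = 41² = 1681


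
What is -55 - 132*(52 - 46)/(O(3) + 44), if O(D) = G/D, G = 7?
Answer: -10021/139 ≈ -72.094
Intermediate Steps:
O(D) = 7/D
-55 - 132*(52 - 46)/(O(3) + 44) = -55 - 132*(52 - 46)/(7/3 + 44) = -55 - 792/(7*(1/3) + 44) = -55 - 792/(7/3 + 44) = -55 - 792/139/3 = -55 - 792*3/139 = -55 - 132*18/139 = -55 - 2376/139 = -10021/139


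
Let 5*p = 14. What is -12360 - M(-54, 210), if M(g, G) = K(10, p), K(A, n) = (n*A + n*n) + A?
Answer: -310146/25 ≈ -12406.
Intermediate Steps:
p = 14/5 (p = (⅕)*14 = 14/5 ≈ 2.8000)
K(A, n) = A + n² + A*n (K(A, n) = (A*n + n²) + A = (n² + A*n) + A = A + n² + A*n)
M(g, G) = 1146/25 (M(g, G) = 10 + (14/5)² + 10*(14/5) = 10 + 196/25 + 28 = 1146/25)
-12360 - M(-54, 210) = -12360 - 1*1146/25 = -12360 - 1146/25 = -310146/25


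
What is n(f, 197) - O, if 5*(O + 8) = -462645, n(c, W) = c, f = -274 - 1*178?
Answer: 92085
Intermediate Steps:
f = -452 (f = -274 - 178 = -452)
O = -92537 (O = -8 + (1/5)*(-462645) = -8 - 92529 = -92537)
n(f, 197) - O = -452 - 1*(-92537) = -452 + 92537 = 92085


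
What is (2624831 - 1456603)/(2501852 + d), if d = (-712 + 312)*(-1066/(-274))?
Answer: 40011809/85635131 ≈ 0.46724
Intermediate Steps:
d = -213200/137 (d = -(-426400)*(-1)/274 = -400*533/137 = -213200/137 ≈ -1556.2)
(2624831 - 1456603)/(2501852 + d) = (2624831 - 1456603)/(2501852 - 213200/137) = 1168228/(342540524/137) = 1168228*(137/342540524) = 40011809/85635131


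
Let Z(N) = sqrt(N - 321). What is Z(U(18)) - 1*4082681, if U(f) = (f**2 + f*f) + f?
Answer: -4082681 + sqrt(345) ≈ -4.0827e+6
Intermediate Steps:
U(f) = f + 2*f**2 (U(f) = (f**2 + f**2) + f = 2*f**2 + f = f + 2*f**2)
Z(N) = sqrt(-321 + N)
Z(U(18)) - 1*4082681 = sqrt(-321 + 18*(1 + 2*18)) - 1*4082681 = sqrt(-321 + 18*(1 + 36)) - 4082681 = sqrt(-321 + 18*37) - 4082681 = sqrt(-321 + 666) - 4082681 = sqrt(345) - 4082681 = -4082681 + sqrt(345)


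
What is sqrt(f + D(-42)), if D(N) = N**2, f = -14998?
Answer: I*sqrt(13234) ≈ 115.04*I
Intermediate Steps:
sqrt(f + D(-42)) = sqrt(-14998 + (-42)**2) = sqrt(-14998 + 1764) = sqrt(-13234) = I*sqrt(13234)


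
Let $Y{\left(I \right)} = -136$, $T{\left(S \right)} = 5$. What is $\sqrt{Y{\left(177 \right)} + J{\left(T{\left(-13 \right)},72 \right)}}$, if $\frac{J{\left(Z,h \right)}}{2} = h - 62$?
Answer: $2 i \sqrt{29} \approx 10.77 i$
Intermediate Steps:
$J{\left(Z,h \right)} = -124 + 2 h$ ($J{\left(Z,h \right)} = 2 \left(h - 62\right) = 2 \left(-62 + h\right) = -124 + 2 h$)
$\sqrt{Y{\left(177 \right)} + J{\left(T{\left(-13 \right)},72 \right)}} = \sqrt{-136 + \left(-124 + 2 \cdot 72\right)} = \sqrt{-136 + \left(-124 + 144\right)} = \sqrt{-136 + 20} = \sqrt{-116} = 2 i \sqrt{29}$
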